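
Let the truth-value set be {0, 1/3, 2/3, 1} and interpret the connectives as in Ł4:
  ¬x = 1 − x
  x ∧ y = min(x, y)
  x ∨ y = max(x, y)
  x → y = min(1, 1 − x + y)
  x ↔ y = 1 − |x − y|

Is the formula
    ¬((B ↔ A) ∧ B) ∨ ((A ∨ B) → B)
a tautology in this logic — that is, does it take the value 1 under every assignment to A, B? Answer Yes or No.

Counterexample: take A = 2/3, B = 1/3.
B ↔ A = 1/3 ↔ 2/3 = 2/3
(B ↔ A) ∧ B = 2/3 ∧ 1/3 = 1/3
¬((B ↔ A) ∧ B) = ¬1/3 = 2/3
A ∨ B = 2/3 ∨ 1/3 = 2/3
(A ∨ B) → B = 2/3 → 1/3 = 2/3
¬((B ↔ A) ∧ B) ∨ ((A ∨ B) → B) = 2/3 ∨ 2/3 = 2/3
This gives 2/3 ≠ 1.

No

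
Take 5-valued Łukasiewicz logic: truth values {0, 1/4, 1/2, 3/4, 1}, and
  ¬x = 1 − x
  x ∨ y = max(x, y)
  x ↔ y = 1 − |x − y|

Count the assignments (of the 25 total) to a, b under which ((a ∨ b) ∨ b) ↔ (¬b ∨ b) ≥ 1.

value 1: 14 assignments (counts)
value 3/4: 5 assignments
value 1/2: 4 assignments
value 1/4: 1 assignment
value 0: 1 assignment
So 14 of the 25 assignments meet the threshold.

14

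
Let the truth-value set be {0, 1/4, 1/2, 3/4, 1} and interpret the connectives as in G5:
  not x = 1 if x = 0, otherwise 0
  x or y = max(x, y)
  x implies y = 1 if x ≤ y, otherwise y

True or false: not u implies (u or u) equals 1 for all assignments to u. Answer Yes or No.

Counterexample: take u = 0.
not u = not 0 = 1
u or u = 0 or 0 = 0
not u implies (u or u) = 1 implies 0 = 0
This gives 0 ≠ 1.

No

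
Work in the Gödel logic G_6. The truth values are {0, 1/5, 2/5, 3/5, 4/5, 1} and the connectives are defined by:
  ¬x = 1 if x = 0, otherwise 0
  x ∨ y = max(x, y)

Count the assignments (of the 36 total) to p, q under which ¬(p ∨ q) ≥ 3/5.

value 1: 1 assignment (counts)
value 0: 35 assignments
So 1 of the 36 assignments meets the threshold.

1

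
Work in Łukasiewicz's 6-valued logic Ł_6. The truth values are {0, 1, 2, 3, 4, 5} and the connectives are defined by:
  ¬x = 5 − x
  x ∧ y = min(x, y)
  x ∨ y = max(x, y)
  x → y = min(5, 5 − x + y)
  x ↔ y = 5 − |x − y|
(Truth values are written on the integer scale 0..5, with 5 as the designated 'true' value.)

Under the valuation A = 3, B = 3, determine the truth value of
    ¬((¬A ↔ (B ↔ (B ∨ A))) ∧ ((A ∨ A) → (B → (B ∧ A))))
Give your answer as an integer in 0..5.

3

¬A = ¬3 = 2
B ∨ A = 3 ∨ 3 = 3
B ↔ (B ∨ A) = 3 ↔ 3 = 5
¬A ↔ (B ↔ (B ∨ A)) = 2 ↔ 5 = 2
A ∨ A = 3 ∨ 3 = 3
B ∧ A = 3 ∧ 3 = 3
B → (B ∧ A) = 3 → 3 = 5
(A ∨ A) → (B → (B ∧ A)) = 3 → 5 = 5
(¬A ↔ (B ↔ (B ∨ A))) ∧ ((A ∨ A) → (B → (B ∧ A))) = 2 ∧ 5 = 2
¬((¬A ↔ (B ↔ (B ∨ A))) ∧ ((A ∨ A) → (B → (B ∧ A)))) = ¬2 = 3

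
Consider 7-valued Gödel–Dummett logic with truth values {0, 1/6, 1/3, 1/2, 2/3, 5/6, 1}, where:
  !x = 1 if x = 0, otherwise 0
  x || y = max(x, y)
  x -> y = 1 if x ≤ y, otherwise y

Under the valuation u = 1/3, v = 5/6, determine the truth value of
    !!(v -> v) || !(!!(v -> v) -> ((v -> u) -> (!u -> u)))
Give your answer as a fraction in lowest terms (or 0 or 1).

v -> v = 5/6 -> 5/6 = 1
!(v -> v) = !1 = 0
!!(v -> v) = !0 = 1
v -> v = 5/6 -> 5/6 = 1
!(v -> v) = !1 = 0
!!(v -> v) = !0 = 1
v -> u = 5/6 -> 1/3 = 1/3
!u = !1/3 = 0
!u -> u = 0 -> 1/3 = 1
(v -> u) -> (!u -> u) = 1/3 -> 1 = 1
!!(v -> v) -> ((v -> u) -> (!u -> u)) = 1 -> 1 = 1
!(!!(v -> v) -> ((v -> u) -> (!u -> u))) = !1 = 0
!!(v -> v) || !(!!(v -> v) -> ((v -> u) -> (!u -> u))) = 1 || 0 = 1

1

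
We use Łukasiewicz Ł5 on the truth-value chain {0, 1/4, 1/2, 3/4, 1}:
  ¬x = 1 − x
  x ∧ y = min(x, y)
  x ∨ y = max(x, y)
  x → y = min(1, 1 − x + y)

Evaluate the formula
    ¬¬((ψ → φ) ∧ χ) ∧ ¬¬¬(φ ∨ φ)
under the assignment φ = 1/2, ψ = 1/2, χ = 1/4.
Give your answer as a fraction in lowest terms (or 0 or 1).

1/4

ψ → φ = 1/2 → 1/2 = 1
(ψ → φ) ∧ χ = 1 ∧ 1/4 = 1/4
¬((ψ → φ) ∧ χ) = ¬1/4 = 3/4
¬¬((ψ → φ) ∧ χ) = ¬3/4 = 1/4
φ ∨ φ = 1/2 ∨ 1/2 = 1/2
¬(φ ∨ φ) = ¬1/2 = 1/2
¬¬(φ ∨ φ) = ¬1/2 = 1/2
¬¬¬(φ ∨ φ) = ¬1/2 = 1/2
¬¬((ψ → φ) ∧ χ) ∧ ¬¬¬(φ ∨ φ) = 1/4 ∧ 1/2 = 1/4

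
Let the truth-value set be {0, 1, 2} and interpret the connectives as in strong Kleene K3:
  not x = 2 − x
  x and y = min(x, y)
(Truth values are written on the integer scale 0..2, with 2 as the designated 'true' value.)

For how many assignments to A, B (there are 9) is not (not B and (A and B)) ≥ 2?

A = 0, B = 0 ↦ 2  ≥
A = 0, B = 1 ↦ 2  ≥
A = 0, B = 2 ↦ 2  ≥
A = 1, B = 0 ↦ 2  ≥
A = 1, B = 1 ↦ 1  <
A = 1, B = 2 ↦ 2  ≥
A = 2, B = 0 ↦ 2  ≥
A = 2, B = 1 ↦ 1  <
A = 2, B = 2 ↦ 2  ≥
So 7 of the 9 assignments meet the threshold.

7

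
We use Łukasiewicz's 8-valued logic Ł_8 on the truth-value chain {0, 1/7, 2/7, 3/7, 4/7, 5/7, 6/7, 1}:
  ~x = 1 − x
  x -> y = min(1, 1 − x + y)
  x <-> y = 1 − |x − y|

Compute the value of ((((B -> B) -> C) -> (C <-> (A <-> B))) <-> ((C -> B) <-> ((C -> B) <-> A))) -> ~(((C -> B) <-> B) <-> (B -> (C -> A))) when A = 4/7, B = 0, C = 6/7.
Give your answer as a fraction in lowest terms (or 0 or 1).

B -> B = 0 -> 0 = 1
(B -> B) -> C = 1 -> 6/7 = 6/7
A <-> B = 4/7 <-> 0 = 3/7
C <-> (A <-> B) = 6/7 <-> 3/7 = 4/7
((B -> B) -> C) -> (C <-> (A <-> B)) = 6/7 -> 4/7 = 5/7
C -> B = 6/7 -> 0 = 1/7
C -> B = 6/7 -> 0 = 1/7
(C -> B) <-> A = 1/7 <-> 4/7 = 4/7
(C -> B) <-> ((C -> B) <-> A) = 1/7 <-> 4/7 = 4/7
(((B -> B) -> C) -> (C <-> (A <-> B))) <-> ((C -> B) <-> ((C -> B) <-> A)) = 5/7 <-> 4/7 = 6/7
C -> B = 6/7 -> 0 = 1/7
(C -> B) <-> B = 1/7 <-> 0 = 6/7
C -> A = 6/7 -> 4/7 = 5/7
B -> (C -> A) = 0 -> 5/7 = 1
((C -> B) <-> B) <-> (B -> (C -> A)) = 6/7 <-> 1 = 6/7
~(((C -> B) <-> B) <-> (B -> (C -> A))) = ~6/7 = 1/7
((((B -> B) -> C) -> (C <-> (A <-> B))) <-> ((C -> B) <-> ((C -> B) <-> A))) -> ~(((C -> B) <-> B) <-> (B -> (C -> A))) = 6/7 -> 1/7 = 2/7

2/7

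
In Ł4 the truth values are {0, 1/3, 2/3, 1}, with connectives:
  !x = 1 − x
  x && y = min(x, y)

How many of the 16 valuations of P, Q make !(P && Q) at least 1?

7

P = 0, Q = 0 ↦ 1  ≥
P = 0, Q = 1/3 ↦ 1  ≥
P = 0, Q = 2/3 ↦ 1  ≥
P = 0, Q = 1 ↦ 1  ≥
P = 1/3, Q = 0 ↦ 1  ≥
P = 1/3, Q = 1/3 ↦ 2/3  <
P = 1/3, Q = 2/3 ↦ 2/3  <
P = 1/3, Q = 1 ↦ 2/3  <
P = 2/3, Q = 0 ↦ 1  ≥
P = 2/3, Q = 1/3 ↦ 2/3  <
P = 2/3, Q = 2/3 ↦ 1/3  <
P = 2/3, Q = 1 ↦ 1/3  <
P = 1, Q = 0 ↦ 1  ≥
P = 1, Q = 1/3 ↦ 2/3  <
P = 1, Q = 2/3 ↦ 1/3  <
P = 1, Q = 1 ↦ 0  <
So 7 of the 16 assignments meet the threshold.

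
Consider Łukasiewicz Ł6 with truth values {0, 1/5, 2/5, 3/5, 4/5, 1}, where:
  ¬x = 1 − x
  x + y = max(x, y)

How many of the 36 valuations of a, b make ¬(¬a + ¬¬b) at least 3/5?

9

value 1: 1 assignment (counts)
value 4/5: 3 assignments (counts)
value 3/5: 5 assignments (counts)
value 2/5: 7 assignments
value 1/5: 9 assignments
value 0: 11 assignments
So 9 of the 36 assignments meet the threshold.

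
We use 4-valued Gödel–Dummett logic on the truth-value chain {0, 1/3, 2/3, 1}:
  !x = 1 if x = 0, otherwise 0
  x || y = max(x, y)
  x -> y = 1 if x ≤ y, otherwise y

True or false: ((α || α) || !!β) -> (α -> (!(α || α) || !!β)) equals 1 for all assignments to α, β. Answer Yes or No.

Counterexample: take α = 1/3, β = 0.
α || α = 1/3 || 1/3 = 1/3
!β = !0 = 1
!!β = !1 = 0
(α || α) || !!β = 1/3 || 0 = 1/3
α || α = 1/3 || 1/3 = 1/3
!(α || α) = !1/3 = 0
!β = !0 = 1
!!β = !1 = 0
!(α || α) || !!β = 0 || 0 = 0
α -> (!(α || α) || !!β) = 1/3 -> 0 = 0
((α || α) || !!β) -> (α -> (!(α || α) || !!β)) = 1/3 -> 0 = 0
This gives 0 ≠ 1.

No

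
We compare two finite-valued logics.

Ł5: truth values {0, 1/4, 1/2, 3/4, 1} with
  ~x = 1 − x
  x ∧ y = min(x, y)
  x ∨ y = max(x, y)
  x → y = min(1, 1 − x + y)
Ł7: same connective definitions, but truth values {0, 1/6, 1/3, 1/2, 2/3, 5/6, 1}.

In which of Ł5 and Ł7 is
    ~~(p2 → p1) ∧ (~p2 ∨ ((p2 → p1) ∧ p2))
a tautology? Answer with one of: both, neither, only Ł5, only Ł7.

neither

In Ł5: at p1 = 0, p2 = 1/4 the value is 3/4 — not a tautology.
In Ł7: at p1 = 0, p2 = 1/6 the value is 5/6 — not a tautology.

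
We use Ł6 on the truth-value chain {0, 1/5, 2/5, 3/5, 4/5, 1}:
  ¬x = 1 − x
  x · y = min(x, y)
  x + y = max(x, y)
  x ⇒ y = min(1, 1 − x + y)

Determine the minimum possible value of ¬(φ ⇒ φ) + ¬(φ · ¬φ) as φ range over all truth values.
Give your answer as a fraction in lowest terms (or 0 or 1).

3/5

Take φ = 2/5:
φ ⇒ φ = 2/5 ⇒ 2/5 = 1
¬(φ ⇒ φ) = ¬1 = 0
¬φ = ¬2/5 = 3/5
φ · ¬φ = 2/5 · 3/5 = 2/5
¬(φ · ¬φ) = ¬2/5 = 3/5
¬(φ ⇒ φ) + ¬(φ · ¬φ) = 0 + 3/5 = 3/5
No assignment yields a value below 3/5, so this is the minimum.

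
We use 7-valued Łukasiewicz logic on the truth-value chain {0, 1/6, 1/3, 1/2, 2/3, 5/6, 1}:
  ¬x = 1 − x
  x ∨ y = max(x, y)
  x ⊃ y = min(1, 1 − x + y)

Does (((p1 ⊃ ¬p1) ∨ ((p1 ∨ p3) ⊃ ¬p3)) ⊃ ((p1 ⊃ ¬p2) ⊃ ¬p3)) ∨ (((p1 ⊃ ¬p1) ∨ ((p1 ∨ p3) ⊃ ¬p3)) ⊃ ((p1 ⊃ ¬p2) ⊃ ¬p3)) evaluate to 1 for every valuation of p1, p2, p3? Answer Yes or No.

Counterexample: take p1 = 0, p2 = 0, p3 = 1/6.
¬p1 = ¬0 = 1
p1 ⊃ ¬p1 = 0 ⊃ 1 = 1
p1 ∨ p3 = 0 ∨ 1/6 = 1/6
¬p3 = ¬1/6 = 5/6
(p1 ∨ p3) ⊃ ¬p3 = 1/6 ⊃ 5/6 = 1
(p1 ⊃ ¬p1) ∨ ((p1 ∨ p3) ⊃ ¬p3) = 1 ∨ 1 = 1
¬p2 = ¬0 = 1
p1 ⊃ ¬p2 = 0 ⊃ 1 = 1
¬p3 = ¬1/6 = 5/6
(p1 ⊃ ¬p2) ⊃ ¬p3 = 1 ⊃ 5/6 = 5/6
((p1 ⊃ ¬p1) ∨ ((p1 ∨ p3) ⊃ ¬p3)) ⊃ ((p1 ⊃ ¬p2) ⊃ ¬p3) = 1 ⊃ 5/6 = 5/6
¬p1 = ¬0 = 1
p1 ⊃ ¬p1 = 0 ⊃ 1 = 1
p1 ∨ p3 = 0 ∨ 1/6 = 1/6
¬p3 = ¬1/6 = 5/6
(p1 ∨ p3) ⊃ ¬p3 = 1/6 ⊃ 5/6 = 1
(p1 ⊃ ¬p1) ∨ ((p1 ∨ p3) ⊃ ¬p3) = 1 ∨ 1 = 1
¬p2 = ¬0 = 1
p1 ⊃ ¬p2 = 0 ⊃ 1 = 1
¬p3 = ¬1/6 = 5/6
(p1 ⊃ ¬p2) ⊃ ¬p3 = 1 ⊃ 5/6 = 5/6
((p1 ⊃ ¬p1) ∨ ((p1 ∨ p3) ⊃ ¬p3)) ⊃ ((p1 ⊃ ¬p2) ⊃ ¬p3) = 1 ⊃ 5/6 = 5/6
(((p1 ⊃ ¬p1) ∨ ((p1 ∨ p3) ⊃ ¬p3)) ⊃ ((p1 ⊃ ¬p2) ⊃ ¬p3)) ∨ (((p1 ⊃ ¬p1) ∨ ((p1 ∨ p3) ⊃ ¬p3)) ⊃ ((p1 ⊃ ¬p2) ⊃ ¬p3)) = 5/6 ∨ 5/6 = 5/6
This gives 5/6 ≠ 1.

No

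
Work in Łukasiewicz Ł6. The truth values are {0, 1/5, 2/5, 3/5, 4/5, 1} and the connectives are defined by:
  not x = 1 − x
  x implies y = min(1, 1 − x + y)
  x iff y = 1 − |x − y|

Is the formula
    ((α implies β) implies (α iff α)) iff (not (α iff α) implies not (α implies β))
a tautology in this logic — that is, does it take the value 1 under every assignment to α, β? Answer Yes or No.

At α = 3/5, β = 4/5, for instance:
α implies β = 3/5 implies 4/5 = 1
α iff α = 3/5 iff 3/5 = 1
(α implies β) implies (α iff α) = 1 implies 1 = 1
not (α iff α) = not 1 = 0
not (α implies β) = not 1 = 0
not (α iff α) implies not (α implies β) = 0 implies 0 = 1
((α implies β) implies (α iff α)) iff (not (α iff α) implies not (α implies β)) = 1 iff 1 = 1
and checking the remaining 35 assignments likewise gives ≥ 1 in every case.

Yes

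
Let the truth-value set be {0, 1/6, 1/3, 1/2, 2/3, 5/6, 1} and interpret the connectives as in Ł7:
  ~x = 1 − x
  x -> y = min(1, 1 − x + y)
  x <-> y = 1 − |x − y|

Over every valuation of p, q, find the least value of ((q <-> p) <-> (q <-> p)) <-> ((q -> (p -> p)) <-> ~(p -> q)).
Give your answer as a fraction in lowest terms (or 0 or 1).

Take p = 0, q = 0:
q <-> p = 0 <-> 0 = 1
q <-> p = 0 <-> 0 = 1
(q <-> p) <-> (q <-> p) = 1 <-> 1 = 1
p -> p = 0 -> 0 = 1
q -> (p -> p) = 0 -> 1 = 1
p -> q = 0 -> 0 = 1
~(p -> q) = ~1 = 0
(q -> (p -> p)) <-> ~(p -> q) = 1 <-> 0 = 0
((q <-> p) <-> (q <-> p)) <-> ((q -> (p -> p)) <-> ~(p -> q)) = 1 <-> 0 = 0
No assignment yields a value below 0, so this is the minimum.

0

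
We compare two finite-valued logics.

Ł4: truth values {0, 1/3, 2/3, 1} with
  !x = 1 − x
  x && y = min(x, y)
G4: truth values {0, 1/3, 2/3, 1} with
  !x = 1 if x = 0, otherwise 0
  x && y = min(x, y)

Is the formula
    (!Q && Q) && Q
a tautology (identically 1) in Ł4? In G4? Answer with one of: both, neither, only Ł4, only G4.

neither

In Ł4: at Q = 0 the value is 0 — not a tautology.
In G4: at Q = 0 the value is 0 — not a tautology.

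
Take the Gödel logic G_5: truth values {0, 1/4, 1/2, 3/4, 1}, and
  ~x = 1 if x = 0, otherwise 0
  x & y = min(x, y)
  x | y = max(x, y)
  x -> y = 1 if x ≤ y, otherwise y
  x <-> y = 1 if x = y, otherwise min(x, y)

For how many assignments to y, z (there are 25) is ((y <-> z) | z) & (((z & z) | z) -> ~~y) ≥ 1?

8

value 1: 8 assignments (counts)
value 3/4: 3 assignments
value 1/2: 3 assignments
value 1/4: 3 assignments
value 0: 8 assignments
So 8 of the 25 assignments meet the threshold.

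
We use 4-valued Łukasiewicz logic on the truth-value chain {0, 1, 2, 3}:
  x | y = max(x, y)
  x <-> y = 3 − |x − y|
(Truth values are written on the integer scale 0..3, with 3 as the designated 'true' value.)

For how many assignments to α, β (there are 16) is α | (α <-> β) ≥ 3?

7

α = 0, β = 0 ↦ 3  ≥
α = 0, β = 1 ↦ 2  <
α = 0, β = 2 ↦ 1  <
α = 0, β = 3 ↦ 0  <
α = 1, β = 0 ↦ 2  <
α = 1, β = 1 ↦ 3  ≥
α = 1, β = 2 ↦ 2  <
α = 1, β = 3 ↦ 1  <
α = 2, β = 0 ↦ 2  <
α = 2, β = 1 ↦ 2  <
α = 2, β = 2 ↦ 3  ≥
α = 2, β = 3 ↦ 2  <
α = 3, β = 0 ↦ 3  ≥
α = 3, β = 1 ↦ 3  ≥
α = 3, β = 2 ↦ 3  ≥
α = 3, β = 3 ↦ 3  ≥
So 7 of the 16 assignments meet the threshold.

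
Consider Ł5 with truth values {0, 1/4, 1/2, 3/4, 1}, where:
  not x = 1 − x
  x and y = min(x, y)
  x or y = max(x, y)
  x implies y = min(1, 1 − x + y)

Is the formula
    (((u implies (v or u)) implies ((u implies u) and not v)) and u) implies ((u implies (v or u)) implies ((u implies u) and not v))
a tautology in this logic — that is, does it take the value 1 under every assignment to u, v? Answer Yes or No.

Yes

At u = 1/2, v = 1/4, for instance:
v or u = 1/4 or 1/2 = 1/2
u implies (v or u) = 1/2 implies 1/2 = 1
u implies u = 1/2 implies 1/2 = 1
not v = not 1/4 = 3/4
(u implies u) and not v = 1 and 3/4 = 3/4
(u implies (v or u)) implies ((u implies u) and not v) = 1 implies 3/4 = 3/4
((u implies (v or u)) implies ((u implies u) and not v)) and u = 3/4 and 1/2 = 1/2
(((u implies (v or u)) implies ((u implies u) and not v)) and u) implies ((u implies (v or u)) implies ((u implies u) and not v)) = 1/2 implies 3/4 = 1
and checking the remaining 24 assignments likewise gives ≥ 1 in every case.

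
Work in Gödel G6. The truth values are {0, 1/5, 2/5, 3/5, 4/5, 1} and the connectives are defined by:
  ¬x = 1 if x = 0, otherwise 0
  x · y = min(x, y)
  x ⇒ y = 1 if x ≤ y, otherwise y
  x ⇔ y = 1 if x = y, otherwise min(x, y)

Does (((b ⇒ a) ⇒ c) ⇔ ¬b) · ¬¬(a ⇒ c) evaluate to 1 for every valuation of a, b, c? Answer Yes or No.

Counterexample: take a = 0, b = 0, c = 0.
b ⇒ a = 0 ⇒ 0 = 1
(b ⇒ a) ⇒ c = 1 ⇒ 0 = 0
¬b = ¬0 = 1
((b ⇒ a) ⇒ c) ⇔ ¬b = 0 ⇔ 1 = 0
a ⇒ c = 0 ⇒ 0 = 1
¬(a ⇒ c) = ¬1 = 0
¬¬(a ⇒ c) = ¬0 = 1
(((b ⇒ a) ⇒ c) ⇔ ¬b) · ¬¬(a ⇒ c) = 0 · 1 = 0
This gives 0 ≠ 1.

No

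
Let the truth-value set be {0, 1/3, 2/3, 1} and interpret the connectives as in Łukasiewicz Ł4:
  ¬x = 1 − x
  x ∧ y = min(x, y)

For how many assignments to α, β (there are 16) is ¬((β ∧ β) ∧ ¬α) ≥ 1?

7

α = 0, β = 0 ↦ 1  ≥
α = 0, β = 1/3 ↦ 2/3  <
α = 0, β = 2/3 ↦ 1/3  <
α = 0, β = 1 ↦ 0  <
α = 1/3, β = 0 ↦ 1  ≥
α = 1/3, β = 1/3 ↦ 2/3  <
α = 1/3, β = 2/3 ↦ 1/3  <
α = 1/3, β = 1 ↦ 1/3  <
α = 2/3, β = 0 ↦ 1  ≥
α = 2/3, β = 1/3 ↦ 2/3  <
α = 2/3, β = 2/3 ↦ 2/3  <
α = 2/3, β = 1 ↦ 2/3  <
α = 1, β = 0 ↦ 1  ≥
α = 1, β = 1/3 ↦ 1  ≥
α = 1, β = 2/3 ↦ 1  ≥
α = 1, β = 1 ↦ 1  ≥
So 7 of the 16 assignments meet the threshold.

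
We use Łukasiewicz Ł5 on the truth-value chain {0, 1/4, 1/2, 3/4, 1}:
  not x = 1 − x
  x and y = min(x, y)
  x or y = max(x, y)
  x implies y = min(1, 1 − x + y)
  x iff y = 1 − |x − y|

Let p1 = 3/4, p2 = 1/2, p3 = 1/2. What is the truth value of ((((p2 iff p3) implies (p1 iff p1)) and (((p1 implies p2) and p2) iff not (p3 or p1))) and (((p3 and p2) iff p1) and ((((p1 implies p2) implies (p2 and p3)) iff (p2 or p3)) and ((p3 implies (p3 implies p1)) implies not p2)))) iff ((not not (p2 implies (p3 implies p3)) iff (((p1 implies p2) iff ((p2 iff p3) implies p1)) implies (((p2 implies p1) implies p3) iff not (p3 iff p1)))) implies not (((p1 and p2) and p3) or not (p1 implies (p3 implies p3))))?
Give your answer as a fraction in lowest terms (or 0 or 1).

p2 iff p3 = 1/2 iff 1/2 = 1
p1 iff p1 = 3/4 iff 3/4 = 1
(p2 iff p3) implies (p1 iff p1) = 1 implies 1 = 1
p1 implies p2 = 3/4 implies 1/2 = 3/4
(p1 implies p2) and p2 = 3/4 and 1/2 = 1/2
p3 or p1 = 1/2 or 3/4 = 3/4
not (p3 or p1) = not 3/4 = 1/4
((p1 implies p2) and p2) iff not (p3 or p1) = 1/2 iff 1/4 = 3/4
((p2 iff p3) implies (p1 iff p1)) and (((p1 implies p2) and p2) iff not (p3 or p1)) = 1 and 3/4 = 3/4
p3 and p2 = 1/2 and 1/2 = 1/2
(p3 and p2) iff p1 = 1/2 iff 3/4 = 3/4
p1 implies p2 = 3/4 implies 1/2 = 3/4
p2 and p3 = 1/2 and 1/2 = 1/2
(p1 implies p2) implies (p2 and p3) = 3/4 implies 1/2 = 3/4
p2 or p3 = 1/2 or 1/2 = 1/2
((p1 implies p2) implies (p2 and p3)) iff (p2 or p3) = 3/4 iff 1/2 = 3/4
p3 implies p1 = 1/2 implies 3/4 = 1
p3 implies (p3 implies p1) = 1/2 implies 1 = 1
not p2 = not 1/2 = 1/2
(p3 implies (p3 implies p1)) implies not p2 = 1 implies 1/2 = 1/2
(((p1 implies p2) implies (p2 and p3)) iff (p2 or p3)) and ((p3 implies (p3 implies p1)) implies not p2) = 3/4 and 1/2 = 1/2
((p3 and p2) iff p1) and ((((p1 implies p2) implies (p2 and p3)) iff (p2 or p3)) and ((p3 implies (p3 implies p1)) implies not p2)) = 3/4 and 1/2 = 1/2
(((p2 iff p3) implies (p1 iff p1)) and (((p1 implies p2) and p2) iff not (p3 or p1))) and (((p3 and p2) iff p1) and ((((p1 implies p2) implies (p2 and p3)) iff (p2 or p3)) and ((p3 implies (p3 implies p1)) implies not p2))) = 3/4 and 1/2 = 1/2
p3 implies p3 = 1/2 implies 1/2 = 1
p2 implies (p3 implies p3) = 1/2 implies 1 = 1
not (p2 implies (p3 implies p3)) = not 1 = 0
not not (p2 implies (p3 implies p3)) = not 0 = 1
p1 implies p2 = 3/4 implies 1/2 = 3/4
p2 iff p3 = 1/2 iff 1/2 = 1
(p2 iff p3) implies p1 = 1 implies 3/4 = 3/4
(p1 implies p2) iff ((p2 iff p3) implies p1) = 3/4 iff 3/4 = 1
p2 implies p1 = 1/2 implies 3/4 = 1
(p2 implies p1) implies p3 = 1 implies 1/2 = 1/2
p3 iff p1 = 1/2 iff 3/4 = 3/4
not (p3 iff p1) = not 3/4 = 1/4
((p2 implies p1) implies p3) iff not (p3 iff p1) = 1/2 iff 1/4 = 3/4
((p1 implies p2) iff ((p2 iff p3) implies p1)) implies (((p2 implies p1) implies p3) iff not (p3 iff p1)) = 1 implies 3/4 = 3/4
not not (p2 implies (p3 implies p3)) iff (((p1 implies p2) iff ((p2 iff p3) implies p1)) implies (((p2 implies p1) implies p3) iff not (p3 iff p1))) = 1 iff 3/4 = 3/4
p1 and p2 = 3/4 and 1/2 = 1/2
(p1 and p2) and p3 = 1/2 and 1/2 = 1/2
p3 implies p3 = 1/2 implies 1/2 = 1
p1 implies (p3 implies p3) = 3/4 implies 1 = 1
not (p1 implies (p3 implies p3)) = not 1 = 0
((p1 and p2) and p3) or not (p1 implies (p3 implies p3)) = 1/2 or 0 = 1/2
not (((p1 and p2) and p3) or not (p1 implies (p3 implies p3))) = not 1/2 = 1/2
(not not (p2 implies (p3 implies p3)) iff (((p1 implies p2) iff ((p2 iff p3) implies p1)) implies (((p2 implies p1) implies p3) iff not (p3 iff p1)))) implies not (((p1 and p2) and p3) or not (p1 implies (p3 implies p3))) = 3/4 implies 1/2 = 3/4
((((p2 iff p3) implies (p1 iff p1)) and (((p1 implies p2) and p2) iff not (p3 or p1))) and (((p3 and p2) iff p1) and ((((p1 implies p2) implies (p2 and p3)) iff (p2 or p3)) and ((p3 implies (p3 implies p1)) implies not p2)))) iff ((not not (p2 implies (p3 implies p3)) iff (((p1 implies p2) iff ((p2 iff p3) implies p1)) implies (((p2 implies p1) implies p3) iff not (p3 iff p1)))) implies not (((p1 and p2) and p3) or not (p1 implies (p3 implies p3)))) = 1/2 iff 3/4 = 3/4

3/4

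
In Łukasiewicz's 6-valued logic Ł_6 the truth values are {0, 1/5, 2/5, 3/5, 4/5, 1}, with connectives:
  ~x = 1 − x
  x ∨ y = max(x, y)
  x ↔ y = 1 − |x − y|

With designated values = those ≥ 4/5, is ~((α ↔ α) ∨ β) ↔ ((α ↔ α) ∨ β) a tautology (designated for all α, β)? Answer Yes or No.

Counterexample: take α = 0, β = 0.
α ↔ α = 0 ↔ 0 = 1
(α ↔ α) ∨ β = 1 ∨ 0 = 1
~((α ↔ α) ∨ β) = ~1 = 0
α ↔ α = 0 ↔ 0 = 1
(α ↔ α) ∨ β = 1 ∨ 0 = 1
~((α ↔ α) ∨ β) ↔ ((α ↔ α) ∨ β) = 0 ↔ 1 = 0
This gives 0, which is below 4/5.

No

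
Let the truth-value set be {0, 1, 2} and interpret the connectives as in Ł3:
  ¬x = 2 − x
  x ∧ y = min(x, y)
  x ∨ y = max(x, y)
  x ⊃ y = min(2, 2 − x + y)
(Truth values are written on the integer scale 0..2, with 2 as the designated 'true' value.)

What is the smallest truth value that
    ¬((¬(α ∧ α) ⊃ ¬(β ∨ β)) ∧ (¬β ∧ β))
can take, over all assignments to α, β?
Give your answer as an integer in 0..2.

1

Take α = 0, β = 1:
α ∧ α = 0 ∧ 0 = 0
¬(α ∧ α) = ¬0 = 2
β ∨ β = 1 ∨ 1 = 1
¬(β ∨ β) = ¬1 = 1
¬(α ∧ α) ⊃ ¬(β ∨ β) = 2 ⊃ 1 = 1
¬β = ¬1 = 1
¬β ∧ β = 1 ∧ 1 = 1
(¬(α ∧ α) ⊃ ¬(β ∨ β)) ∧ (¬β ∧ β) = 1 ∧ 1 = 1
¬((¬(α ∧ α) ⊃ ¬(β ∨ β)) ∧ (¬β ∧ β)) = ¬1 = 1
No assignment yields a value below 1, so this is the minimum.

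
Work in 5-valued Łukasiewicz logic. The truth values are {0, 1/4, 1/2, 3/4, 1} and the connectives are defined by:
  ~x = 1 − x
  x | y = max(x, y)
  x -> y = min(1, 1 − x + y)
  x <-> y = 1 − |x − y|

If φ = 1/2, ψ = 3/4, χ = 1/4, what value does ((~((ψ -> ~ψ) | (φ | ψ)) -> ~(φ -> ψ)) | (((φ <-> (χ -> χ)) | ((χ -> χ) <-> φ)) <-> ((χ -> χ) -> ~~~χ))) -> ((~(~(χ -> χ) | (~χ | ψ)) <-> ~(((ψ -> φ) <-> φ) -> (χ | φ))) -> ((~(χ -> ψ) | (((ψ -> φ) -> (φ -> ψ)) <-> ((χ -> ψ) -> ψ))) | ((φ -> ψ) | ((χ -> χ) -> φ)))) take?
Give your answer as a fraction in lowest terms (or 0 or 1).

~ψ = ~3/4 = 1/4
ψ -> ~ψ = 3/4 -> 1/4 = 1/2
φ | ψ = 1/2 | 3/4 = 3/4
(ψ -> ~ψ) | (φ | ψ) = 1/2 | 3/4 = 3/4
~((ψ -> ~ψ) | (φ | ψ)) = ~3/4 = 1/4
φ -> ψ = 1/2 -> 3/4 = 1
~(φ -> ψ) = ~1 = 0
~((ψ -> ~ψ) | (φ | ψ)) -> ~(φ -> ψ) = 1/4 -> 0 = 3/4
χ -> χ = 1/4 -> 1/4 = 1
φ <-> (χ -> χ) = 1/2 <-> 1 = 1/2
χ -> χ = 1/4 -> 1/4 = 1
(χ -> χ) <-> φ = 1 <-> 1/2 = 1/2
(φ <-> (χ -> χ)) | ((χ -> χ) <-> φ) = 1/2 | 1/2 = 1/2
χ -> χ = 1/4 -> 1/4 = 1
~χ = ~1/4 = 3/4
~~χ = ~3/4 = 1/4
~~~χ = ~1/4 = 3/4
(χ -> χ) -> ~~~χ = 1 -> 3/4 = 3/4
((φ <-> (χ -> χ)) | ((χ -> χ) <-> φ)) <-> ((χ -> χ) -> ~~~χ) = 1/2 <-> 3/4 = 3/4
(~((ψ -> ~ψ) | (φ | ψ)) -> ~(φ -> ψ)) | (((φ <-> (χ -> χ)) | ((χ -> χ) <-> φ)) <-> ((χ -> χ) -> ~~~χ)) = 3/4 | 3/4 = 3/4
χ -> χ = 1/4 -> 1/4 = 1
~(χ -> χ) = ~1 = 0
~χ = ~1/4 = 3/4
~χ | ψ = 3/4 | 3/4 = 3/4
~(χ -> χ) | (~χ | ψ) = 0 | 3/4 = 3/4
~(~(χ -> χ) | (~χ | ψ)) = ~3/4 = 1/4
ψ -> φ = 3/4 -> 1/2 = 3/4
(ψ -> φ) <-> φ = 3/4 <-> 1/2 = 3/4
χ | φ = 1/4 | 1/2 = 1/2
((ψ -> φ) <-> φ) -> (χ | φ) = 3/4 -> 1/2 = 3/4
~(((ψ -> φ) <-> φ) -> (χ | φ)) = ~3/4 = 1/4
~(~(χ -> χ) | (~χ | ψ)) <-> ~(((ψ -> φ) <-> φ) -> (χ | φ)) = 1/4 <-> 1/4 = 1
χ -> ψ = 1/4 -> 3/4 = 1
~(χ -> ψ) = ~1 = 0
ψ -> φ = 3/4 -> 1/2 = 3/4
φ -> ψ = 1/2 -> 3/4 = 1
(ψ -> φ) -> (φ -> ψ) = 3/4 -> 1 = 1
χ -> ψ = 1/4 -> 3/4 = 1
(χ -> ψ) -> ψ = 1 -> 3/4 = 3/4
((ψ -> φ) -> (φ -> ψ)) <-> ((χ -> ψ) -> ψ) = 1 <-> 3/4 = 3/4
~(χ -> ψ) | (((ψ -> φ) -> (φ -> ψ)) <-> ((χ -> ψ) -> ψ)) = 0 | 3/4 = 3/4
φ -> ψ = 1/2 -> 3/4 = 1
χ -> χ = 1/4 -> 1/4 = 1
(χ -> χ) -> φ = 1 -> 1/2 = 1/2
(φ -> ψ) | ((χ -> χ) -> φ) = 1 | 1/2 = 1
(~(χ -> ψ) | (((ψ -> φ) -> (φ -> ψ)) <-> ((χ -> ψ) -> ψ))) | ((φ -> ψ) | ((χ -> χ) -> φ)) = 3/4 | 1 = 1
(~(~(χ -> χ) | (~χ | ψ)) <-> ~(((ψ -> φ) <-> φ) -> (χ | φ))) -> ((~(χ -> ψ) | (((ψ -> φ) -> (φ -> ψ)) <-> ((χ -> ψ) -> ψ))) | ((φ -> ψ) | ((χ -> χ) -> φ))) = 1 -> 1 = 1
((~((ψ -> ~ψ) | (φ | ψ)) -> ~(φ -> ψ)) | (((φ <-> (χ -> χ)) | ((χ -> χ) <-> φ)) <-> ((χ -> χ) -> ~~~χ))) -> ((~(~(χ -> χ) | (~χ | ψ)) <-> ~(((ψ -> φ) <-> φ) -> (χ | φ))) -> ((~(χ -> ψ) | (((ψ -> φ) -> (φ -> ψ)) <-> ((χ -> ψ) -> ψ))) | ((φ -> ψ) | ((χ -> χ) -> φ)))) = 3/4 -> 1 = 1

1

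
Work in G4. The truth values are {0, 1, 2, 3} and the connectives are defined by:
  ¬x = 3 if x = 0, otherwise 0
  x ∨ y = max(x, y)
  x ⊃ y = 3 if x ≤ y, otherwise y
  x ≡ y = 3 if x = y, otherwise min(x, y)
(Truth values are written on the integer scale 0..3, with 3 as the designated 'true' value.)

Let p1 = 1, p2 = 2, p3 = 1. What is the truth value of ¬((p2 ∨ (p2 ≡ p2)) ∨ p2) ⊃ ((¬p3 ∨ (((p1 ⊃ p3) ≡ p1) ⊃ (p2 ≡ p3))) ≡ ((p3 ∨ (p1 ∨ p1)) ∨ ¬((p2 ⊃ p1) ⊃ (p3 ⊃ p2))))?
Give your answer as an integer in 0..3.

3

p2 ≡ p2 = 2 ≡ 2 = 3
p2 ∨ (p2 ≡ p2) = 2 ∨ 3 = 3
(p2 ∨ (p2 ≡ p2)) ∨ p2 = 3 ∨ 2 = 3
¬((p2 ∨ (p2 ≡ p2)) ∨ p2) = ¬3 = 0
¬p3 = ¬1 = 0
p1 ⊃ p3 = 1 ⊃ 1 = 3
(p1 ⊃ p3) ≡ p1 = 3 ≡ 1 = 1
p2 ≡ p3 = 2 ≡ 1 = 1
((p1 ⊃ p3) ≡ p1) ⊃ (p2 ≡ p3) = 1 ⊃ 1 = 3
¬p3 ∨ (((p1 ⊃ p3) ≡ p1) ⊃ (p2 ≡ p3)) = 0 ∨ 3 = 3
p1 ∨ p1 = 1 ∨ 1 = 1
p3 ∨ (p1 ∨ p1) = 1 ∨ 1 = 1
p2 ⊃ p1 = 2 ⊃ 1 = 1
p3 ⊃ p2 = 1 ⊃ 2 = 3
(p2 ⊃ p1) ⊃ (p3 ⊃ p2) = 1 ⊃ 3 = 3
¬((p2 ⊃ p1) ⊃ (p3 ⊃ p2)) = ¬3 = 0
(p3 ∨ (p1 ∨ p1)) ∨ ¬((p2 ⊃ p1) ⊃ (p3 ⊃ p2)) = 1 ∨ 0 = 1
(¬p3 ∨ (((p1 ⊃ p3) ≡ p1) ⊃ (p2 ≡ p3))) ≡ ((p3 ∨ (p1 ∨ p1)) ∨ ¬((p2 ⊃ p1) ⊃ (p3 ⊃ p2))) = 3 ≡ 1 = 1
¬((p2 ∨ (p2 ≡ p2)) ∨ p2) ⊃ ((¬p3 ∨ (((p1 ⊃ p3) ≡ p1) ⊃ (p2 ≡ p3))) ≡ ((p3 ∨ (p1 ∨ p1)) ∨ ¬((p2 ⊃ p1) ⊃ (p3 ⊃ p2)))) = 0 ⊃ 1 = 3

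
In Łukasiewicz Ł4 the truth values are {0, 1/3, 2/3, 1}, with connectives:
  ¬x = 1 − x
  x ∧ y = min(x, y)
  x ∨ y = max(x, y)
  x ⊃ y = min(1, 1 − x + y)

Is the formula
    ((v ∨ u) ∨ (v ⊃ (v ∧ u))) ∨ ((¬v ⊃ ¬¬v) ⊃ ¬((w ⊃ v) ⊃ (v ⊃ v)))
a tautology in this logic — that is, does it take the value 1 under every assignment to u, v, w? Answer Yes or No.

Counterexample: take u = 0, v = 1/3, w = 0.
v ∨ u = 1/3 ∨ 0 = 1/3
v ∧ u = 1/3 ∧ 0 = 0
v ⊃ (v ∧ u) = 1/3 ⊃ 0 = 2/3
(v ∨ u) ∨ (v ⊃ (v ∧ u)) = 1/3 ∨ 2/3 = 2/3
¬v = ¬1/3 = 2/3
¬v = ¬1/3 = 2/3
¬¬v = ¬2/3 = 1/3
¬v ⊃ ¬¬v = 2/3 ⊃ 1/3 = 2/3
w ⊃ v = 0 ⊃ 1/3 = 1
v ⊃ v = 1/3 ⊃ 1/3 = 1
(w ⊃ v) ⊃ (v ⊃ v) = 1 ⊃ 1 = 1
¬((w ⊃ v) ⊃ (v ⊃ v)) = ¬1 = 0
(¬v ⊃ ¬¬v) ⊃ ¬((w ⊃ v) ⊃ (v ⊃ v)) = 2/3 ⊃ 0 = 1/3
((v ∨ u) ∨ (v ⊃ (v ∧ u))) ∨ ((¬v ⊃ ¬¬v) ⊃ ¬((w ⊃ v) ⊃ (v ⊃ v))) = 2/3 ∨ 1/3 = 2/3
This gives 2/3 ≠ 1.

No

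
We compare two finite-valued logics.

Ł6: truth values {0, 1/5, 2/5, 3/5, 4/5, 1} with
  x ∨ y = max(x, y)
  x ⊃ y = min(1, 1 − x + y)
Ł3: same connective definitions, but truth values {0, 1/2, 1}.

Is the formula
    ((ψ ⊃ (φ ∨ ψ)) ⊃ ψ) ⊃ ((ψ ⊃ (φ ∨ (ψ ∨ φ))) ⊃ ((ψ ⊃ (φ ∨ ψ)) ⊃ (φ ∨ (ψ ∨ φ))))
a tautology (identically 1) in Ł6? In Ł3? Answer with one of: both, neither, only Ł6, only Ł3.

both

In Ł6: every assignment gives 1 — tautology.
In Ł3: every assignment gives 1 — tautology.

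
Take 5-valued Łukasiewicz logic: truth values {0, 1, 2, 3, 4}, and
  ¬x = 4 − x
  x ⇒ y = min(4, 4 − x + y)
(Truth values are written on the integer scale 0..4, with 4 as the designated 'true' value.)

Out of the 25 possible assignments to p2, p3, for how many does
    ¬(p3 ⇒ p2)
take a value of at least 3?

value 4: 1 assignment (counts)
value 3: 2 assignments (counts)
value 2: 3 assignments
value 1: 4 assignments
value 0: 15 assignments
So 3 of the 25 assignments meet the threshold.

3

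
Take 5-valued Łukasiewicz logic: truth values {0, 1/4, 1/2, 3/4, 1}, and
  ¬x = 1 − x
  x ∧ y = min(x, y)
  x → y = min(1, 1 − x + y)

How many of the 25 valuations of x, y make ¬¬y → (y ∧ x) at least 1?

value 1: 15 assignments (counts)
value 3/4: 4 assignments
value 1/2: 3 assignments
value 1/4: 2 assignments
value 0: 1 assignment
So 15 of the 25 assignments meet the threshold.

15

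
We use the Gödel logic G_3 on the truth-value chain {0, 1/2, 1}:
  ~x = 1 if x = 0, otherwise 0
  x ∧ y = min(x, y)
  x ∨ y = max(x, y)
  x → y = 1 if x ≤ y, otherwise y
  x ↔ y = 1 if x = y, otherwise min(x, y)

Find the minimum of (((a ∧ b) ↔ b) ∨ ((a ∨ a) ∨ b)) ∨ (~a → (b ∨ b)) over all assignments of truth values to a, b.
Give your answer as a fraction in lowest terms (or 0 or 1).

1/2

Take a = 0, b = 1/2:
a ∧ b = 0 ∧ 1/2 = 0
(a ∧ b) ↔ b = 0 ↔ 1/2 = 0
a ∨ a = 0 ∨ 0 = 0
(a ∨ a) ∨ b = 0 ∨ 1/2 = 1/2
((a ∧ b) ↔ b) ∨ ((a ∨ a) ∨ b) = 0 ∨ 1/2 = 1/2
~a = ~0 = 1
b ∨ b = 1/2 ∨ 1/2 = 1/2
~a → (b ∨ b) = 1 → 1/2 = 1/2
(((a ∧ b) ↔ b) ∨ ((a ∨ a) ∨ b)) ∨ (~a → (b ∨ b)) = 1/2 ∨ 1/2 = 1/2
No assignment yields a value below 1/2, so this is the minimum.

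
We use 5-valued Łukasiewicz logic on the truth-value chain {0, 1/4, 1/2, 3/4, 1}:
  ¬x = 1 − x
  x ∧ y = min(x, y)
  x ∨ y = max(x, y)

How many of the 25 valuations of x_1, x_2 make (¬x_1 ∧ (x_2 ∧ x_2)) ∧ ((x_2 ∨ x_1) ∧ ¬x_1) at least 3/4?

4

value 1: 1 assignment (counts)
value 3/4: 3 assignments (counts)
value 1/2: 5 assignments
value 1/4: 7 assignments
value 0: 9 assignments
So 4 of the 25 assignments meet the threshold.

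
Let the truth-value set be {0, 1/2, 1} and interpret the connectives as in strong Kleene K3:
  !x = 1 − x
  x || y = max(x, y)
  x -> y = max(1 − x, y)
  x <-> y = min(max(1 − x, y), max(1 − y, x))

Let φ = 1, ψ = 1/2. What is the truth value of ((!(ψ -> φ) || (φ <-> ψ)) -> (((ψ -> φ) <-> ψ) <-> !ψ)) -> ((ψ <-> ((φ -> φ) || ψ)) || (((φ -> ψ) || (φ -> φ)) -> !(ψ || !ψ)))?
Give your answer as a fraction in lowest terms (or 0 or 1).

1/2

ψ -> φ = 1/2 -> 1 = 1
!(ψ -> φ) = !1 = 0
φ <-> ψ = 1 <-> 1/2 = 1/2
!(ψ -> φ) || (φ <-> ψ) = 0 || 1/2 = 1/2
ψ -> φ = 1/2 -> 1 = 1
(ψ -> φ) <-> ψ = 1 <-> 1/2 = 1/2
!ψ = !1/2 = 1/2
((ψ -> φ) <-> ψ) <-> !ψ = 1/2 <-> 1/2 = 1/2
(!(ψ -> φ) || (φ <-> ψ)) -> (((ψ -> φ) <-> ψ) <-> !ψ) = 1/2 -> 1/2 = 1/2
φ -> φ = 1 -> 1 = 1
(φ -> φ) || ψ = 1 || 1/2 = 1
ψ <-> ((φ -> φ) || ψ) = 1/2 <-> 1 = 1/2
φ -> ψ = 1 -> 1/2 = 1/2
φ -> φ = 1 -> 1 = 1
(φ -> ψ) || (φ -> φ) = 1/2 || 1 = 1
!ψ = !1/2 = 1/2
ψ || !ψ = 1/2 || 1/2 = 1/2
!(ψ || !ψ) = !1/2 = 1/2
((φ -> ψ) || (φ -> φ)) -> !(ψ || !ψ) = 1 -> 1/2 = 1/2
(ψ <-> ((φ -> φ) || ψ)) || (((φ -> ψ) || (φ -> φ)) -> !(ψ || !ψ)) = 1/2 || 1/2 = 1/2
((!(ψ -> φ) || (φ <-> ψ)) -> (((ψ -> φ) <-> ψ) <-> !ψ)) -> ((ψ <-> ((φ -> φ) || ψ)) || (((φ -> ψ) || (φ -> φ)) -> !(ψ || !ψ))) = 1/2 -> 1/2 = 1/2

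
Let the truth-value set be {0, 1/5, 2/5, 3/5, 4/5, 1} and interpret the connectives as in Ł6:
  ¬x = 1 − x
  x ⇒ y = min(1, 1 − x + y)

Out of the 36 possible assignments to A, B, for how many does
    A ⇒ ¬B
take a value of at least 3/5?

value 1: 21 assignments (counts)
value 4/5: 5 assignments (counts)
value 3/5: 4 assignments (counts)
value 2/5: 3 assignments
value 1/5: 2 assignments
value 0: 1 assignment
So 30 of the 36 assignments meet the threshold.

30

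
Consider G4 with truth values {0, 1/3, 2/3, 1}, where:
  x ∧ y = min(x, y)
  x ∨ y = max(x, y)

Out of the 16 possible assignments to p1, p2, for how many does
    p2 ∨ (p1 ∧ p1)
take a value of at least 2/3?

p1 = 0, p2 = 0 ↦ 0  <
p1 = 0, p2 = 1/3 ↦ 1/3  <
p1 = 0, p2 = 2/3 ↦ 2/3  ≥
p1 = 0, p2 = 1 ↦ 1  ≥
p1 = 1/3, p2 = 0 ↦ 1/3  <
p1 = 1/3, p2 = 1/3 ↦ 1/3  <
p1 = 1/3, p2 = 2/3 ↦ 2/3  ≥
p1 = 1/3, p2 = 1 ↦ 1  ≥
p1 = 2/3, p2 = 0 ↦ 2/3  ≥
p1 = 2/3, p2 = 1/3 ↦ 2/3  ≥
p1 = 2/3, p2 = 2/3 ↦ 2/3  ≥
p1 = 2/3, p2 = 1 ↦ 1  ≥
p1 = 1, p2 = 0 ↦ 1  ≥
p1 = 1, p2 = 1/3 ↦ 1  ≥
p1 = 1, p2 = 2/3 ↦ 1  ≥
p1 = 1, p2 = 1 ↦ 1  ≥
So 12 of the 16 assignments meet the threshold.

12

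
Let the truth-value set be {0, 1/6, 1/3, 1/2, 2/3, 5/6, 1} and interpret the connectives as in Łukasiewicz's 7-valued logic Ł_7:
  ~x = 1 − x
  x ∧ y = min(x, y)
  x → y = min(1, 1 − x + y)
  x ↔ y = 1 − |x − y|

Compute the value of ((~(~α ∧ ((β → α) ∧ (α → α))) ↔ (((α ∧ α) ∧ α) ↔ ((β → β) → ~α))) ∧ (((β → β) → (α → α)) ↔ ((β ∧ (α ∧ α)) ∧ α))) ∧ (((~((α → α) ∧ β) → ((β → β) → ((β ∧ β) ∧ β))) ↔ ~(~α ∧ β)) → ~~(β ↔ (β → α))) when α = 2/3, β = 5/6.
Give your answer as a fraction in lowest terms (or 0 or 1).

~α = ~2/3 = 1/3
β → α = 5/6 → 2/3 = 5/6
α → α = 2/3 → 2/3 = 1
(β → α) ∧ (α → α) = 5/6 ∧ 1 = 5/6
~α ∧ ((β → α) ∧ (α → α)) = 1/3 ∧ 5/6 = 1/3
~(~α ∧ ((β → α) ∧ (α → α))) = ~1/3 = 2/3
α ∧ α = 2/3 ∧ 2/3 = 2/3
(α ∧ α) ∧ α = 2/3 ∧ 2/3 = 2/3
β → β = 5/6 → 5/6 = 1
~α = ~2/3 = 1/3
(β → β) → ~α = 1 → 1/3 = 1/3
((α ∧ α) ∧ α) ↔ ((β → β) → ~α) = 2/3 ↔ 1/3 = 2/3
~(~α ∧ ((β → α) ∧ (α → α))) ↔ (((α ∧ α) ∧ α) ↔ ((β → β) → ~α)) = 2/3 ↔ 2/3 = 1
β → β = 5/6 → 5/6 = 1
α → α = 2/3 → 2/3 = 1
(β → β) → (α → α) = 1 → 1 = 1
α ∧ α = 2/3 ∧ 2/3 = 2/3
β ∧ (α ∧ α) = 5/6 ∧ 2/3 = 2/3
(β ∧ (α ∧ α)) ∧ α = 2/3 ∧ 2/3 = 2/3
((β → β) → (α → α)) ↔ ((β ∧ (α ∧ α)) ∧ α) = 1 ↔ 2/3 = 2/3
(~(~α ∧ ((β → α) ∧ (α → α))) ↔ (((α ∧ α) ∧ α) ↔ ((β → β) → ~α))) ∧ (((β → β) → (α → α)) ↔ ((β ∧ (α ∧ α)) ∧ α)) = 1 ∧ 2/3 = 2/3
α → α = 2/3 → 2/3 = 1
(α → α) ∧ β = 1 ∧ 5/6 = 5/6
~((α → α) ∧ β) = ~5/6 = 1/6
β → β = 5/6 → 5/6 = 1
β ∧ β = 5/6 ∧ 5/6 = 5/6
(β ∧ β) ∧ β = 5/6 ∧ 5/6 = 5/6
(β → β) → ((β ∧ β) ∧ β) = 1 → 5/6 = 5/6
~((α → α) ∧ β) → ((β → β) → ((β ∧ β) ∧ β)) = 1/6 → 5/6 = 1
~α = ~2/3 = 1/3
~α ∧ β = 1/3 ∧ 5/6 = 1/3
~(~α ∧ β) = ~1/3 = 2/3
(~((α → α) ∧ β) → ((β → β) → ((β ∧ β) ∧ β))) ↔ ~(~α ∧ β) = 1 ↔ 2/3 = 2/3
β → α = 5/6 → 2/3 = 5/6
β ↔ (β → α) = 5/6 ↔ 5/6 = 1
~(β ↔ (β → α)) = ~1 = 0
~~(β ↔ (β → α)) = ~0 = 1
((~((α → α) ∧ β) → ((β → β) → ((β ∧ β) ∧ β))) ↔ ~(~α ∧ β)) → ~~(β ↔ (β → α)) = 2/3 → 1 = 1
((~(~α ∧ ((β → α) ∧ (α → α))) ↔ (((α ∧ α) ∧ α) ↔ ((β → β) → ~α))) ∧ (((β → β) → (α → α)) ↔ ((β ∧ (α ∧ α)) ∧ α))) ∧ (((~((α → α) ∧ β) → ((β → β) → ((β ∧ β) ∧ β))) ↔ ~(~α ∧ β)) → ~~(β ↔ (β → α))) = 2/3 ∧ 1 = 2/3

2/3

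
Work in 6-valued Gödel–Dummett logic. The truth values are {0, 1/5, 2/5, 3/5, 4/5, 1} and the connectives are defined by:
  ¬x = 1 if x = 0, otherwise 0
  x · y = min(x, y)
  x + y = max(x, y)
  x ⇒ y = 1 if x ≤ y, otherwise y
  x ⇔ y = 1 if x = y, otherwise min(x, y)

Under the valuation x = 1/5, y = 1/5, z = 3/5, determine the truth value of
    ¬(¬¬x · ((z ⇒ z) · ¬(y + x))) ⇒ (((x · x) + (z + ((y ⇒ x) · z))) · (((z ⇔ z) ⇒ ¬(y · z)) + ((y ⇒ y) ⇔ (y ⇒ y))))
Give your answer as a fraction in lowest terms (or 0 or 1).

3/5

¬x = ¬1/5 = 0
¬¬x = ¬0 = 1
z ⇒ z = 3/5 ⇒ 3/5 = 1
y + x = 1/5 + 1/5 = 1/5
¬(y + x) = ¬1/5 = 0
(z ⇒ z) · ¬(y + x) = 1 · 0 = 0
¬¬x · ((z ⇒ z) · ¬(y + x)) = 1 · 0 = 0
¬(¬¬x · ((z ⇒ z) · ¬(y + x))) = ¬0 = 1
x · x = 1/5 · 1/5 = 1/5
y ⇒ x = 1/5 ⇒ 1/5 = 1
(y ⇒ x) · z = 1 · 3/5 = 3/5
z + ((y ⇒ x) · z) = 3/5 + 3/5 = 3/5
(x · x) + (z + ((y ⇒ x) · z)) = 1/5 + 3/5 = 3/5
z ⇔ z = 3/5 ⇔ 3/5 = 1
y · z = 1/5 · 3/5 = 1/5
¬(y · z) = ¬1/5 = 0
(z ⇔ z) ⇒ ¬(y · z) = 1 ⇒ 0 = 0
y ⇒ y = 1/5 ⇒ 1/5 = 1
y ⇒ y = 1/5 ⇒ 1/5 = 1
(y ⇒ y) ⇔ (y ⇒ y) = 1 ⇔ 1 = 1
((z ⇔ z) ⇒ ¬(y · z)) + ((y ⇒ y) ⇔ (y ⇒ y)) = 0 + 1 = 1
((x · x) + (z + ((y ⇒ x) · z))) · (((z ⇔ z) ⇒ ¬(y · z)) + ((y ⇒ y) ⇔ (y ⇒ y))) = 3/5 · 1 = 3/5
¬(¬¬x · ((z ⇒ z) · ¬(y + x))) ⇒ (((x · x) + (z + ((y ⇒ x) · z))) · (((z ⇔ z) ⇒ ¬(y · z)) + ((y ⇒ y) ⇔ (y ⇒ y)))) = 1 ⇒ 3/5 = 3/5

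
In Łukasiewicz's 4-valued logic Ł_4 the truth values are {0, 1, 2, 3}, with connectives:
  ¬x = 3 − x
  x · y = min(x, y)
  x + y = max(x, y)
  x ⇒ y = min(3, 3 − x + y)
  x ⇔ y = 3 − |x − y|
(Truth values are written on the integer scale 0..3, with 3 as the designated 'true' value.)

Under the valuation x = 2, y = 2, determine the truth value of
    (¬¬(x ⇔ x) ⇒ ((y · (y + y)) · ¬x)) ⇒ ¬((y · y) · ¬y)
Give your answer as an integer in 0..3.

x ⇔ x = 2 ⇔ 2 = 3
¬(x ⇔ x) = ¬3 = 0
¬¬(x ⇔ x) = ¬0 = 3
y + y = 2 + 2 = 2
y · (y + y) = 2 · 2 = 2
¬x = ¬2 = 1
(y · (y + y)) · ¬x = 2 · 1 = 1
¬¬(x ⇔ x) ⇒ ((y · (y + y)) · ¬x) = 3 ⇒ 1 = 1
y · y = 2 · 2 = 2
¬y = ¬2 = 1
(y · y) · ¬y = 2 · 1 = 1
¬((y · y) · ¬y) = ¬1 = 2
(¬¬(x ⇔ x) ⇒ ((y · (y + y)) · ¬x)) ⇒ ¬((y · y) · ¬y) = 1 ⇒ 2 = 3

3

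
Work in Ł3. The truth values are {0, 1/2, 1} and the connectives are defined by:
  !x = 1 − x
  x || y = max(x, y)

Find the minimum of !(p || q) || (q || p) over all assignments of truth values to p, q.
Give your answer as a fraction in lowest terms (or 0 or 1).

1/2

Take p = 0, q = 1/2:
p || q = 0 || 1/2 = 1/2
!(p || q) = !1/2 = 1/2
q || p = 1/2 || 0 = 1/2
!(p || q) || (q || p) = 1/2 || 1/2 = 1/2
No assignment yields a value below 1/2, so this is the minimum.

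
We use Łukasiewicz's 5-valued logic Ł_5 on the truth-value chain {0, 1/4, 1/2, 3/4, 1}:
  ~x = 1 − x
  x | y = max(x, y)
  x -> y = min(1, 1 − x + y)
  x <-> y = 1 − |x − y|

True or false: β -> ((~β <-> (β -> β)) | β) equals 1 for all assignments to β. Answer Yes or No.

Yes

β = 0 ↦ 1
β = 1/4 ↦ 1
β = 1/2 ↦ 1
β = 3/4 ↦ 1
β = 1 ↦ 1
Every assignment gives a value ≥ 1.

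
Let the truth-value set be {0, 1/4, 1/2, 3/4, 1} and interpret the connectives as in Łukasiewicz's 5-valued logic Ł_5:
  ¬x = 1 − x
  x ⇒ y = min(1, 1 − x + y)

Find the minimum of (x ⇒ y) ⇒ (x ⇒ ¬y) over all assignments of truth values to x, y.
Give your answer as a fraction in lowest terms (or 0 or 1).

0

Take x = 1, y = 1:
x ⇒ y = 1 ⇒ 1 = 1
¬y = ¬1 = 0
x ⇒ ¬y = 1 ⇒ 0 = 0
(x ⇒ y) ⇒ (x ⇒ ¬y) = 1 ⇒ 0 = 0
No assignment yields a value below 0, so this is the minimum.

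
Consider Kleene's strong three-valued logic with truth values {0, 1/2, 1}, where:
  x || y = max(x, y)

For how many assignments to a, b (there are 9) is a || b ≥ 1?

a = 0, b = 0 ↦ 0  <
a = 0, b = 1/2 ↦ 1/2  <
a = 0, b = 1 ↦ 1  ≥
a = 1/2, b = 0 ↦ 1/2  <
a = 1/2, b = 1/2 ↦ 1/2  <
a = 1/2, b = 1 ↦ 1  ≥
a = 1, b = 0 ↦ 1  ≥
a = 1, b = 1/2 ↦ 1  ≥
a = 1, b = 1 ↦ 1  ≥
So 5 of the 9 assignments meet the threshold.

5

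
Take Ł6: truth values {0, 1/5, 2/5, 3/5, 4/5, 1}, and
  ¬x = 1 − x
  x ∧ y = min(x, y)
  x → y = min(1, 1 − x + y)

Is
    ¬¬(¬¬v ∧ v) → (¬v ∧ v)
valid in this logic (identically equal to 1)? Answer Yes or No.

No

Counterexample: take v = 3/5.
¬v = ¬3/5 = 2/5
¬¬v = ¬2/5 = 3/5
¬¬v ∧ v = 3/5 ∧ 3/5 = 3/5
¬(¬¬v ∧ v) = ¬3/5 = 2/5
¬¬(¬¬v ∧ v) = ¬2/5 = 3/5
¬v = ¬3/5 = 2/5
¬v ∧ v = 2/5 ∧ 3/5 = 2/5
¬¬(¬¬v ∧ v) → (¬v ∧ v) = 3/5 → 2/5 = 4/5
This gives 4/5 ≠ 1.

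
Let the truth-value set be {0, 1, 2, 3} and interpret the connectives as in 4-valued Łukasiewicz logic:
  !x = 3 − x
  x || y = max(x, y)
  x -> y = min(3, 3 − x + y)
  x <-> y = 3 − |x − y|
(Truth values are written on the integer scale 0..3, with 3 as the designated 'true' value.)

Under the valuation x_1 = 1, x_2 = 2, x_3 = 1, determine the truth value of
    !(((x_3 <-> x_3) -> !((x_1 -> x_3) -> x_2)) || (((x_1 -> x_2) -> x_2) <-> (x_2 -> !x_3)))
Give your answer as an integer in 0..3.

x_3 <-> x_3 = 1 <-> 1 = 3
x_1 -> x_3 = 1 -> 1 = 3
(x_1 -> x_3) -> x_2 = 3 -> 2 = 2
!((x_1 -> x_3) -> x_2) = !2 = 1
(x_3 <-> x_3) -> !((x_1 -> x_3) -> x_2) = 3 -> 1 = 1
x_1 -> x_2 = 1 -> 2 = 3
(x_1 -> x_2) -> x_2 = 3 -> 2 = 2
!x_3 = !1 = 2
x_2 -> !x_3 = 2 -> 2 = 3
((x_1 -> x_2) -> x_2) <-> (x_2 -> !x_3) = 2 <-> 3 = 2
((x_3 <-> x_3) -> !((x_1 -> x_3) -> x_2)) || (((x_1 -> x_2) -> x_2) <-> (x_2 -> !x_3)) = 1 || 2 = 2
!(((x_3 <-> x_3) -> !((x_1 -> x_3) -> x_2)) || (((x_1 -> x_2) -> x_2) <-> (x_2 -> !x_3))) = !2 = 1

1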